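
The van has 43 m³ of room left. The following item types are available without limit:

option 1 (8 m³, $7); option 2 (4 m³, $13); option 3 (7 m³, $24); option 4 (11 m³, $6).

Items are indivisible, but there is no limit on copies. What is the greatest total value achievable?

$146

Best value-per-unit is option 3 at 24/7; filling with it alone gives 6×24 = 144.
Optimal mix: 2×option 2 + 5×option 3 → volume 43, value 146.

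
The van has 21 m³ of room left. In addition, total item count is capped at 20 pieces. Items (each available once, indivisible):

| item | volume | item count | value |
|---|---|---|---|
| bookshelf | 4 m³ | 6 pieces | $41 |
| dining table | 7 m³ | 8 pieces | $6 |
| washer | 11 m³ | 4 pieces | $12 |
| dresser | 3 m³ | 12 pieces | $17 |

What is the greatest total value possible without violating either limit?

Feasible sets respecting both limits:
- bookshelf+dresser: volume 7, item count 18, value 58
- bookshelf+washer: volume 15, item count 10, value 53
- bookshelf+dining table: volume 11, item count 14, value 47
- bookshelf: volume 4, item count 6, value 41
Best: $58.

$58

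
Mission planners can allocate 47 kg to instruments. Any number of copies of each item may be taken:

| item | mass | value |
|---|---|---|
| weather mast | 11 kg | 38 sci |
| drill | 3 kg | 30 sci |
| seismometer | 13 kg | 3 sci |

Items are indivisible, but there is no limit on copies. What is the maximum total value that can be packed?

Best value-per-unit is drill at 30/3, and filling with it alone uses mass 15×3=45. No mix of the others beats 15×30 = 450.

450 sci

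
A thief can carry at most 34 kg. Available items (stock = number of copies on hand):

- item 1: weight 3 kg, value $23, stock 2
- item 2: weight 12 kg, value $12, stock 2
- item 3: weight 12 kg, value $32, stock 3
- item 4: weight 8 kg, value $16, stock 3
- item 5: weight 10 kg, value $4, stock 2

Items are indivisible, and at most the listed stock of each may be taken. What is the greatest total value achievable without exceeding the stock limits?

Best selections within weight 34 and stock limits:
- 2×item 1 + 2×item 3: weight 30, value 110
- 2×item 1 + 1×item 3 + 2×item 4: weight 34, value 110
- 2×item 1 + 1×item 3 + 1×item 4: weight 26, value 94
Best: $110.

$110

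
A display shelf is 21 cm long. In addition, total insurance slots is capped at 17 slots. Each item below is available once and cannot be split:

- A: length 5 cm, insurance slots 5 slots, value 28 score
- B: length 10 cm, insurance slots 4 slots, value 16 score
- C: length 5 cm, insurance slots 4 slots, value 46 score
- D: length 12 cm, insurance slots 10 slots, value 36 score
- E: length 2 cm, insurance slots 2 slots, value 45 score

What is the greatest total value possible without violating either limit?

127 score

Feasible sets respecting both limits:
- C+D+E: length 19, insurance slots 16, value 127
- A+C+E: length 12, insurance slots 11, value 119
- A+D+E: length 19, insurance slots 17, value 109
Best: 127 score.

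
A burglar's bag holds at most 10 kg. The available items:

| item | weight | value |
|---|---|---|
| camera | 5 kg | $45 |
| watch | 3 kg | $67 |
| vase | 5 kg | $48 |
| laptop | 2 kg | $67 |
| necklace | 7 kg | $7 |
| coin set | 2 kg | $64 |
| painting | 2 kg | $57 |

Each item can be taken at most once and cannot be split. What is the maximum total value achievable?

Check high-value combinations within 10 kg:
- watch+laptop+coin set+painting: weight 3+2+2+2=9, value 67+67+64+57=255
- watch+laptop+coin set: weight 3+2+2=7, value 67+67+64=198
- watch+laptop+painting: weight 3+2+2=7, value 67+67+57=191
- laptop+coin set+painting: weight 2+2+2=6, value 67+64+57=188
- watch+coin set+painting: weight 3+2+2=7, value 67+64+57=188
Best: $255.

$255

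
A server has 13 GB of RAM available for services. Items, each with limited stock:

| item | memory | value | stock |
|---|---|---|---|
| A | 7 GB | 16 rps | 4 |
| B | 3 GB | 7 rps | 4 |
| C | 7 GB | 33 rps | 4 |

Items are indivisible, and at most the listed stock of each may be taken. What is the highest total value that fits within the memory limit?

47 rps

Best selections within memory 13 and stock limits:
- 2×B + 1×C: memory 13, value 47
- 1×B + 1×C: memory 10, value 40
- 1×C: memory 7, value 33
Best: 47 rps.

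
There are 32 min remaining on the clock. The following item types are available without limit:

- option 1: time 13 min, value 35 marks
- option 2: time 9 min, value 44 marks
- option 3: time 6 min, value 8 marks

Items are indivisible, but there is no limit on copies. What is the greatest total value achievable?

132 marks

Best value-per-unit is option 2 at 44/9, and filling with it alone uses time 3×9=27. No mix of the others beats 3×44 = 132.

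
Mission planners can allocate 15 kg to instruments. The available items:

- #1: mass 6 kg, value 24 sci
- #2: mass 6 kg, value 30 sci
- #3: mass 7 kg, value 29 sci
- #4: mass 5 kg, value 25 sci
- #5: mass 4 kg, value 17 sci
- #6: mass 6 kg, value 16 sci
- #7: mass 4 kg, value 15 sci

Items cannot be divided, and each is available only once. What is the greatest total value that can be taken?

72 sci

This is a 0/1 knapsack; check combinations near the capacity.
- #2+#4+#5: mass 6+5+4=15, value 30+25+17=72
- #2+#4+#7: mass 6+5+4=15, value 30+25+15=70
- #1+#4+#5: mass 6+5+4=15, value 24+25+17=66
Best: 72 sci.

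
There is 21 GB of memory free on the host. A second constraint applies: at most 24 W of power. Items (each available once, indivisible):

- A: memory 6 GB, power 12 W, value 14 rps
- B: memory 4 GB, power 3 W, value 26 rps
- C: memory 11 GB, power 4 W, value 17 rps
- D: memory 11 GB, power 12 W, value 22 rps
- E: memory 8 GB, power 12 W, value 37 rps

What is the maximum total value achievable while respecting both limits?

Feasible sets respecting both limits:
- B+E: memory 12, power 15, value 63
- D+E: memory 19, power 24, value 59
- A+B+C: memory 21, power 19, value 57
Best: 63 rps.

63 rps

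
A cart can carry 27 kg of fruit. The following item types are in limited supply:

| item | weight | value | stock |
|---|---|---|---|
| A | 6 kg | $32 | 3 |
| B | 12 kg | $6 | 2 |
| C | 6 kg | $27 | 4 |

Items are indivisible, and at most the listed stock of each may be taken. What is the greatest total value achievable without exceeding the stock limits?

Best selections within weight 27 and stock limits:
- 3×A + 1×C: weight 24, value 123
- 2×A + 2×C: weight 24, value 118
- 1×A + 3×C: weight 24, value 113
Best: $123.

$123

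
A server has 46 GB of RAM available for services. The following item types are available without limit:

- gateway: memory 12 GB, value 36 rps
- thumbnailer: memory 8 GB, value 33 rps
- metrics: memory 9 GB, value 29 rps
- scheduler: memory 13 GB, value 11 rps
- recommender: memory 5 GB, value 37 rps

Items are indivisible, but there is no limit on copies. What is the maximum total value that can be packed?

Best value-per-unit is recommender at 37/5, and filling with it alone uses memory 9×5=45. No mix of the others beats 9×37 = 333.

333 rps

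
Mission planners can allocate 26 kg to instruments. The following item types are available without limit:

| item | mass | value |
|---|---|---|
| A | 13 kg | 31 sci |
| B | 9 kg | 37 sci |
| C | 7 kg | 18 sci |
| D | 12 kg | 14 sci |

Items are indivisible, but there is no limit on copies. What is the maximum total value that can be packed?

92 sci

Best value-per-unit is B at 37/9; filling with it alone gives 2×37 = 74.
Optimal mix: 2×B + 1×C → mass 25, value 92.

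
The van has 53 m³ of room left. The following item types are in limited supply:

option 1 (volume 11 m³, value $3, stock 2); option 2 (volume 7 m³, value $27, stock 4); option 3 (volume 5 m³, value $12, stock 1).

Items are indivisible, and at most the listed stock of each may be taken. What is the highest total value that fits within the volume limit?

$123

Best selections within volume 53 and stock limits:
- 1×option 1 + 4×option 2 + 1×option 3: volume 44, value 123
- 4×option 2 + 1×option 3: volume 33, value 120
- 2×option 1 + 4×option 2: volume 50, value 114
- 1×option 1 + 4×option 2: volume 39, value 111
Best: $123.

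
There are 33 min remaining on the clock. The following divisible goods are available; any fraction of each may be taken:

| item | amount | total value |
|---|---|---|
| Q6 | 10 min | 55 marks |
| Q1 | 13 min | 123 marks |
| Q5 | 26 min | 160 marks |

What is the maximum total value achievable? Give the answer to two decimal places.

Take in order of value per unit:
- Q1 (123/13 per unit): all 13 → value 123, running total 123.00
- Q5 (160/26 per unit): 20 of 26 → value 20×160/26 = 123.0769, running total 246.08
Total 246.08.

246.08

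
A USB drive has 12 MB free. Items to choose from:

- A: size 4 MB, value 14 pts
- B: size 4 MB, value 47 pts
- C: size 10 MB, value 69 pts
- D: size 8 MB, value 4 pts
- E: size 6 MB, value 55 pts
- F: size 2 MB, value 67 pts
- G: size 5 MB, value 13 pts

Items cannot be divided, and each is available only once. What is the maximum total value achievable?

169 pts

This is a 0/1 knapsack; check combinations near the capacity.
- B+E+F: size 4+6+2=12, value 47+55+67=169
- C+F: size 10+2=12, value 69+67=136
- A+E+F: size 4+6+2=12, value 14+55+67=136
- A+B+F: size 4+4+2=10, value 14+47+67=128
Best: 169 pts.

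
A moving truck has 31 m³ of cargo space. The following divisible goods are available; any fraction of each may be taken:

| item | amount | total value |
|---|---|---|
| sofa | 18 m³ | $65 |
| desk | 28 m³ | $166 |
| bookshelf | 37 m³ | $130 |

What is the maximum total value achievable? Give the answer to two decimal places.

Take in order of value per unit:
- desk (166/28 per unit): all 28 → value 166, running total 166.00
- sofa (65/18 per unit): 3 of 18 → value 3×65/18 = 10.8333, running total 176.83
Total 176.83.

176.83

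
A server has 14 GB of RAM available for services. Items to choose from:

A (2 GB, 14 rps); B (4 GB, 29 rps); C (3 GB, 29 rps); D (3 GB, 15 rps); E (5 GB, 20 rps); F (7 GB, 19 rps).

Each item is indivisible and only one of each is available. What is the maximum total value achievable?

92 rps

Check high-value combinations within 14 GB:
- A+B+C+E: memory 2+4+3+5=14, value 14+29+29+20=92
- A+B+C+D: memory 2+4+3+3=12, value 14+29+29+15=87
- B+C+E: memory 4+3+5=12, value 29+29+20=78
- A+C+D+E: memory 2+3+3+5=13, value 14+29+15+20=78
Best: 92 rps.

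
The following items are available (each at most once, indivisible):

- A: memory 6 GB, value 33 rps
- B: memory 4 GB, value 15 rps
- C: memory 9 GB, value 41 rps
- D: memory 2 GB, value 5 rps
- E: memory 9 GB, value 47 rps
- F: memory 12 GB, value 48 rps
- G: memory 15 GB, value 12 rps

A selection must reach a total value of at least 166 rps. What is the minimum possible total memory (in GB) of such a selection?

Subsets with value ≥ 166, sorted by total memory:
- A+C+E+F: memory 36, value 169
- A+C+D+E+F: memory 38, value 174
- A+B+C+E+F: memory 40, value 184
Minimum memory: 36 GB.

36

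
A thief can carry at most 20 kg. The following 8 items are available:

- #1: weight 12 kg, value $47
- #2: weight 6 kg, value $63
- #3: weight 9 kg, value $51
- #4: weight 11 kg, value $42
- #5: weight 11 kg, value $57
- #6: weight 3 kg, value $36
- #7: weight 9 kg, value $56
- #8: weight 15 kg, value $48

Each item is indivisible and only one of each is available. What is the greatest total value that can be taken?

$156

Check high-value combinations within 20 kg:
- #2+#5+#6: weight 6+11+3=20, value 63+57+36=156
- #2+#6+#7: weight 6+3+9=18, value 63+36+56=155
- #2+#3+#6: weight 6+9+3=18, value 63+51+36=150
Best: $156.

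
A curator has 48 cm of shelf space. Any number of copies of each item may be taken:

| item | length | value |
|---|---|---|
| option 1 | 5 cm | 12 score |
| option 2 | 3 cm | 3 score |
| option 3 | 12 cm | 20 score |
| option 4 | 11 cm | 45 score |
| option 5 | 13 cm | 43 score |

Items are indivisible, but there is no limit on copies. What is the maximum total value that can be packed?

183 score

Best value-per-unit is option 4 at 45/11; filling with it alone gives 4×45 = 180.
Optimal mix: 1×option 2 + 4×option 4 → length 47, value 183.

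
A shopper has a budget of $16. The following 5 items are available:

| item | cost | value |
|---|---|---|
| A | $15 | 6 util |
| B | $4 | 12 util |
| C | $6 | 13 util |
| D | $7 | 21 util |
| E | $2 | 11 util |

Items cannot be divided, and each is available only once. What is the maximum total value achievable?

Check high-value combinations within $16:
- C+D+E: cost 6+7+2=15, value 13+21+11=45
- B+D+E: cost 4+7+2=13, value 12+21+11=44
- B+C+E: cost 4+6+2=12, value 12+13+11=36
- C+D: cost 6+7=13, value 13+21=34
Best: 45 util.

45 util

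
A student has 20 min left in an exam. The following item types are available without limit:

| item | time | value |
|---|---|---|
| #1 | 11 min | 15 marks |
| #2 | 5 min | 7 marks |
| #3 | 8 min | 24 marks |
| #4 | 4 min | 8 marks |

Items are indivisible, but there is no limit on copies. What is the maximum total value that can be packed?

56 marks

Best value-per-unit is #3 at 24/8; filling with it alone gives 2×24 = 48.
Optimal mix: 2×#3 + 1×#4 → time 20, value 56.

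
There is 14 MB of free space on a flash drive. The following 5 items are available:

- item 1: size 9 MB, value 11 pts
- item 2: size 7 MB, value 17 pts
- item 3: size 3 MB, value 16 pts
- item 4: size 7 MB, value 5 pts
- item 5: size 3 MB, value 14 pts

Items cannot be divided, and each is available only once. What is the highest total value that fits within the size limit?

This is a 0/1 knapsack; check combinations near the capacity.
- item 2+item 3+item 5: size 7+3+3=13, value 17+16+14=47
- item 3+item 4+item 5: size 3+7+3=13, value 16+5+14=35
- item 2+item 3: size 7+3=10, value 17+16=33
Best: 47 pts.

47 pts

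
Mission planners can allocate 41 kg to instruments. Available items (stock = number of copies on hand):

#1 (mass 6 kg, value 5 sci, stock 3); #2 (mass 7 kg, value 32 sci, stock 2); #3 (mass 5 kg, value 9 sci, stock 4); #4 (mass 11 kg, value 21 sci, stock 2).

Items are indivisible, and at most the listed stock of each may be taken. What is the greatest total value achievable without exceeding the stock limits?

115 sci

Top feasible selections:
- 2×#2 + 1×#3 + 2×#4: mass 41, value 115
- 2×#2 + 3×#3 + 1×#4: mass 40, value 112
Best: 115 sci.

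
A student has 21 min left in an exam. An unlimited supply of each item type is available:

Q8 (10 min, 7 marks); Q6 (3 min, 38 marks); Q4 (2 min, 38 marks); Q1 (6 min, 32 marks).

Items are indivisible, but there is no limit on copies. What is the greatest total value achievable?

380 marks

Best value-per-unit is Q4 at 38/2; filling with it alone gives 10×38 = 380.
Optimal mix: 1×Q6 + 9×Q4 → time 21, value 380.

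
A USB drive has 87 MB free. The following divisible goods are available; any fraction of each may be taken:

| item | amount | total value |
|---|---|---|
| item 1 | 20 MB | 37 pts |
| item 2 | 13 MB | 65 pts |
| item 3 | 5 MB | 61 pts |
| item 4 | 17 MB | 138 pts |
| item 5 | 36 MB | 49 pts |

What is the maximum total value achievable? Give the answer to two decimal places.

Take in order of value per unit:
- item 3 (61/5 per unit): all 5 → value 61, running total 61.00
- item 4 (138/17 per unit): all 17 → value 138, running total 199.00
- item 2 (65/13 per unit): all 13 → value 65, running total 264.00
- item 1 (37/20 per unit): all 20 → value 37, running total 301.00
- item 5 (49/36 per unit): 32 of 36 → value 32×49/36 = 43.5556, running total 344.56
Total 344.56.

344.56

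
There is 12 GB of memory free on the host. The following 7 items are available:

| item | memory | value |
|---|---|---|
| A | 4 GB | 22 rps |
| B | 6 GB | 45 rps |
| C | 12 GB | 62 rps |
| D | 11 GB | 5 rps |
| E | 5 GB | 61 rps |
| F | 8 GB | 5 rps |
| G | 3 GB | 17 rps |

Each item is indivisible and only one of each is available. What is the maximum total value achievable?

106 rps

Check high-value combinations within 12 GB:
- B+E: memory 6+5=11, value 45+61=106
- A+E+G: memory 4+5+3=12, value 22+61+17=100
- A+E: memory 4+5=9, value 22+61=83
- E+G: memory 5+3=8, value 61+17=78
Best: 106 rps.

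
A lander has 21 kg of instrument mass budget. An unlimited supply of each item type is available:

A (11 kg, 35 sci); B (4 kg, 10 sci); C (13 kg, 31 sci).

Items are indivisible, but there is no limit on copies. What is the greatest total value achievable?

55 sci

Best value-per-unit is A at 35/11; filling with it alone gives 1×35 = 35.
Optimal mix: 1×A + 2×B → mass 19, value 55.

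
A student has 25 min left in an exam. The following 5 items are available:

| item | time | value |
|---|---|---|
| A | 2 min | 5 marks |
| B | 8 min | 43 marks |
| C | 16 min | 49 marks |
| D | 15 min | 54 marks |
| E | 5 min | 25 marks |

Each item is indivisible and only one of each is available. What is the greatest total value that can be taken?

This is a 0/1 knapsack; check combinations near the capacity.
- A+B+D: time 2+8+15=25, value 5+43+54=102
- B+D: time 8+15=23, value 43+54=97
- B+C: time 8+16=24, value 43+49=92
Best: 102 marks.

102 marks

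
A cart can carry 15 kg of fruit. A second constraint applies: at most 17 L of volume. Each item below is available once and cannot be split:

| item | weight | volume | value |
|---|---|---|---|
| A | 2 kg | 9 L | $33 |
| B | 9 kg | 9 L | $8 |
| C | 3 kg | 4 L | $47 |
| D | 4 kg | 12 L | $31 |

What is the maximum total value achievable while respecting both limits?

Feasible sets respecting both limits:
- A+C: weight 5, volume 13, value 80
- C+D: weight 7, volume 16, value 78
- B+C: weight 12, volume 13, value 55
- C: weight 3, volume 4, value 47
Best: $80.

$80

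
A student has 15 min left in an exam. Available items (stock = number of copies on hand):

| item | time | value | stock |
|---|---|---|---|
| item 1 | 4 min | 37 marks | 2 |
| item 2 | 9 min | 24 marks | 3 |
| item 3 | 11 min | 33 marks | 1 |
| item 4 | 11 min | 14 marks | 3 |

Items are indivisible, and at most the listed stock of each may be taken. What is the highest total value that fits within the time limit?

Top feasible selections:
- 2×item 1: time 8, value 74
- 1×item 1 + 1×item 3: time 15, value 70
- 1×item 1 + 1×item 2: time 13, value 61
Best: 74 marks.

74 marks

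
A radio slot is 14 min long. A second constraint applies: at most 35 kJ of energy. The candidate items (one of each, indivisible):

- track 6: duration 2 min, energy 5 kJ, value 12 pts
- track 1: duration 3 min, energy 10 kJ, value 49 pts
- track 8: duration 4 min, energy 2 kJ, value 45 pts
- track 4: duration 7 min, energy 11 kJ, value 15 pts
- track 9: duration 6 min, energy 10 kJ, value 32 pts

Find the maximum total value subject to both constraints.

126 pts

Feasible sets respecting both limits:
- track 1+track 8+track 9: duration 13, energy 22, value 126
- track 1+track 8+track 4: duration 14, energy 23, value 109
- track 6+track 1+track 8: duration 9, energy 17, value 106
Best: 126 pts.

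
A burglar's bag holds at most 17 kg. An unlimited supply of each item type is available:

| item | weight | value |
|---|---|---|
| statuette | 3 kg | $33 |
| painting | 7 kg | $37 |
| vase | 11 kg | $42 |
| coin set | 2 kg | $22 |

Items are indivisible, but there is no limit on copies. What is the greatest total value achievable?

$187

Best value-per-unit is statuette at 33/3; filling with it alone gives 5×33 = 165.
Optimal mix: 5×statuette + 1×coin set → weight 17, value 187.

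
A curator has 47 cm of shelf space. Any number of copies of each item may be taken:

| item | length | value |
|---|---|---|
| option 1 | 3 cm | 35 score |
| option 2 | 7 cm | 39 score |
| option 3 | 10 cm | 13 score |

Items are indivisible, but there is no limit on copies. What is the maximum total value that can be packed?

525 score

Best value-per-unit is option 1 at 35/3, and filling with it alone uses length 15×3=45. No mix of the others beats 15×35 = 525.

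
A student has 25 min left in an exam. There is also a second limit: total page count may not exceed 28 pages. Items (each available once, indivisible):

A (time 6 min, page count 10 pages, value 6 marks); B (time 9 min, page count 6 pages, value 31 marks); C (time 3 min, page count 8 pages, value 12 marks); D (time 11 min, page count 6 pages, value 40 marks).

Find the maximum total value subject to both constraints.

83 marks

Feasible sets respecting both limits:
- B+C+D: time 23, page count 20, value 83
- B+D: time 20, page count 12, value 71
- A+C+D: time 20, page count 24, value 58
Best: 83 marks.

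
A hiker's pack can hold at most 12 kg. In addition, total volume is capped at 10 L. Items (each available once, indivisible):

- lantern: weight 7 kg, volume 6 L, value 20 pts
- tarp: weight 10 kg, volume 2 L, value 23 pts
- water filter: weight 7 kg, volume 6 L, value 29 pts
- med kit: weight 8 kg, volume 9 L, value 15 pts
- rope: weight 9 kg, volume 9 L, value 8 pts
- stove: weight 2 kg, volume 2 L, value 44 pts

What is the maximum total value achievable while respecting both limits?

73 pts

Feasible sets respecting both limits:
- water filter+stove: weight 9, volume 8, value 73
- tarp+stove: weight 12, volume 4, value 67
- lantern+stove: weight 9, volume 8, value 64
Best: 73 pts.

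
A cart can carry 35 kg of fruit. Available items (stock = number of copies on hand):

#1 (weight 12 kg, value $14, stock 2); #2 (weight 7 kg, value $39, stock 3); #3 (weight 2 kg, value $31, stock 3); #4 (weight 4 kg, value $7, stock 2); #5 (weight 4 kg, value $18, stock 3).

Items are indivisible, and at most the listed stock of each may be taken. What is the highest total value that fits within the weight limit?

$246

Best selections within weight 35 and stock limits:
- 3×#2 + 3×#3 + 2×#5: weight 35, value 246
- 3×#2 + 3×#3 + 1×#4 + 1×#5: weight 35, value 235
- 3×#2 + 3×#3 + 1×#5: weight 31, value 228
Best: $246.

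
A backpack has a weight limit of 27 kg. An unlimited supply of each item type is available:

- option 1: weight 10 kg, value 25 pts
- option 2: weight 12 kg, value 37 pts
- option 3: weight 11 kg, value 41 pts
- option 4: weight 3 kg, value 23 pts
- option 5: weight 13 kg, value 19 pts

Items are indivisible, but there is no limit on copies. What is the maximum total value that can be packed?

Best value-per-unit is option 4 at 23/3, and filling with it alone uses weight 9×3=27. No mix of the others beats 9×23 = 207.

207 pts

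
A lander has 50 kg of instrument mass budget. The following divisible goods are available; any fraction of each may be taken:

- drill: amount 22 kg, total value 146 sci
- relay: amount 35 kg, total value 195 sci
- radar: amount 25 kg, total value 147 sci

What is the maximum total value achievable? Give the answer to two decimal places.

Take in order of value per unit:
- drill (146/22 per unit): all 22 → value 146, running total 146.00
- radar (147/25 per unit): all 25 → value 147, running total 293.00
- relay (195/35 per unit): 3 of 35 → value 3×195/35 = 16.7143, running total 309.71
Total 309.71.

309.71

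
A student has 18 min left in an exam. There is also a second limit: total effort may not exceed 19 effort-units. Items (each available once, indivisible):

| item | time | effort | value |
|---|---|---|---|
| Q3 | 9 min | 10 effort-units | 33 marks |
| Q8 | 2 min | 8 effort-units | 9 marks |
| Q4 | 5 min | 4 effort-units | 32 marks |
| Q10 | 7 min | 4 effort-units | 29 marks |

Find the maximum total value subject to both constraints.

70 marks

Feasible sets respecting both limits:
- Q8+Q4+Q10: time 14, effort 16, value 70
- Q3+Q4: time 14, effort 14, value 65
- Q3+Q10: time 16, effort 14, value 62
- Q4+Q10: time 12, effort 8, value 61
Best: 70 marks.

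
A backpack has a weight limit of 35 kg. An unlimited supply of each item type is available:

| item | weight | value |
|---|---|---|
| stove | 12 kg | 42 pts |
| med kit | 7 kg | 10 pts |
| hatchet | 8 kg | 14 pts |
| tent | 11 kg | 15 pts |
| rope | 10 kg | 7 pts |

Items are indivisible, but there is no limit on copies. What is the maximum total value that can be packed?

99 pts

Best value-per-unit is stove at 42/12; filling with it alone gives 2×42 = 84.
Optimal mix: 2×stove + 1×tent → weight 35, value 99.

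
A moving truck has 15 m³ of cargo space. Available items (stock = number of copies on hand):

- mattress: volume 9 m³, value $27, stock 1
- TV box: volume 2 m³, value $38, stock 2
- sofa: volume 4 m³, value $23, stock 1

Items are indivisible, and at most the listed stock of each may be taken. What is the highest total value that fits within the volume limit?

$103

Best selections within volume 15 and stock limits:
- 1×mattress + 2×TV box: volume 13, value 103
- 2×TV box + 1×sofa: volume 8, value 99
- 1×mattress + 1×TV box + 1×sofa: volume 15, value 88
Best: $103.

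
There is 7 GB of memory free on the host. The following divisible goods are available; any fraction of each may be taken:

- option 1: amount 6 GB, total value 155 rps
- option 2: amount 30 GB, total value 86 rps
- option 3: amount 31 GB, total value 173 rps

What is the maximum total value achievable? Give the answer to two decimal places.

160.58

Take in order of value per unit:
- option 1 (155/6 per unit): all 6 → value 155, running total 155.00
- option 3 (173/31 per unit): 1 of 31 → value 1×173/31 = 5.5806, running total 160.58
Total 160.58.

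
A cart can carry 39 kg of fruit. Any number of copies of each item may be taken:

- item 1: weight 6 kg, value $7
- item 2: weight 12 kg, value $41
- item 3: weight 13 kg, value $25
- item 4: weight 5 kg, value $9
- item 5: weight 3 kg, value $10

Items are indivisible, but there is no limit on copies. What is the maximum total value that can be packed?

Best value-per-unit is item 2 at 41/12; filling with it alone gives 3×41 = 123.
Optimal mix: 3×item 2 + 1×item 5 → weight 39, value 133.

$133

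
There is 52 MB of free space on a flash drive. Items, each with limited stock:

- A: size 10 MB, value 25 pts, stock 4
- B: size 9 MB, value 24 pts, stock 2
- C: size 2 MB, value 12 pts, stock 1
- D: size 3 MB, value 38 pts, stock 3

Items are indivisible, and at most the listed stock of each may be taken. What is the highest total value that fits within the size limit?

Top feasible selections:
- 4×A + 1×C + 3×D: size 51, value 226
- 3×A + 1×B + 1×C + 3×D: size 50, value 225
Best: 226 pts.

226 pts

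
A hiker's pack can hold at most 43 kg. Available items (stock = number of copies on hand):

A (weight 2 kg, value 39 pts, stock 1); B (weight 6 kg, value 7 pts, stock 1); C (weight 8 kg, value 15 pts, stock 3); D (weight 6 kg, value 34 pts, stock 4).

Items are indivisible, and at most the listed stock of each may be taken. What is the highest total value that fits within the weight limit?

Best selections within weight 43 and stock limits:
- 1×A + 2×C + 4×D: weight 42, value 205
- 1×A + 1×B + 1×C + 4×D: weight 40, value 197
Best: 205 pts.

205 pts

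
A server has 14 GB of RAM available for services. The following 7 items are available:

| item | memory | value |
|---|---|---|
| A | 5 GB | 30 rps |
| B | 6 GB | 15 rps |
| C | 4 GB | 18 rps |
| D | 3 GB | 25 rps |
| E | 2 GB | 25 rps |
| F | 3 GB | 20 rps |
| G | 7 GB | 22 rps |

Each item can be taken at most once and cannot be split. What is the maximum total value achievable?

100 rps

Check high-value combinations within 14 GB:
- A+D+E+F: memory 5+3+2+3=13, value 30+25+25+20=100
- A+C+D+E: memory 5+4+3+2=14, value 30+18+25+25=98
- A+C+E+F: memory 5+4+2+3=14, value 30+18+25+20=93
- C+D+E+F: memory 4+3+2+3=12, value 18+25+25+20=88
- B+D+E+F: memory 6+3+2+3=14, value 15+25+25+20=85
Best: 100 rps.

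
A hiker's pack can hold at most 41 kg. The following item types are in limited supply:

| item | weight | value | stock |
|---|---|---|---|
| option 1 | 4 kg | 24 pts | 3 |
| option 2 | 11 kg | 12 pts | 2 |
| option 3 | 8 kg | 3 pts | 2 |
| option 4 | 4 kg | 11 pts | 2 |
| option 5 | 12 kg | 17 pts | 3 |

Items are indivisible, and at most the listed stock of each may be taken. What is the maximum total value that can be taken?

117 pts

Top feasible selections:
- 3×option 1 + 1×option 4 + 2×option 5: weight 40, value 117
- 3×option 1 + 1×option 3 + 2×option 4 + 1×option 5: weight 40, value 114
Best: 117 pts.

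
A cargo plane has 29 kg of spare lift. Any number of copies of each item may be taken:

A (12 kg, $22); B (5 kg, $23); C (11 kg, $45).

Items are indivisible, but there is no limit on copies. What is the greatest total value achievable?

$115

Best value-per-unit is B at 23/5, and filling with it alone uses weight 5×5=25. No mix of the others beats 5×23 = 115.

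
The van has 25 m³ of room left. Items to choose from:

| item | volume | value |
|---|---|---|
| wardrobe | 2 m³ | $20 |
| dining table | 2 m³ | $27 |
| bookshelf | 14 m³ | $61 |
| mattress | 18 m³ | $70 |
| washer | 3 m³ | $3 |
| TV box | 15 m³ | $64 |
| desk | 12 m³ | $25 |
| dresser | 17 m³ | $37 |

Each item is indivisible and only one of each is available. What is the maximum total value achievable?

Check high-value combinations within 25 m³:
- wardrobe+dining table+mattress+washer: volume 2+2+18+3=25, value 20+27+70+3=120
- wardrobe+dining table+mattress: volume 2+2+18=22, value 20+27+70=117
- wardrobe+dining table+washer+TV box: volume 2+2+3+15=22, value 20+27+3+64=114
- wardrobe+dining table+TV box: volume 2+2+15=19, value 20+27+64=111
- wardrobe+dining table+bookshelf+washer: volume 2+2+14+3=21, value 20+27+61+3=111
Best: $120.

$120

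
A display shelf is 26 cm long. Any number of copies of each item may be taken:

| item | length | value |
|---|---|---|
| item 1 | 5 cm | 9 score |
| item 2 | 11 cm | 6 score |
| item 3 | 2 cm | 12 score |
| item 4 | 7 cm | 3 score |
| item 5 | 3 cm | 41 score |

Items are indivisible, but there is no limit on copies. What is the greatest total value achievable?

Best value-per-unit is item 5 at 41/3; filling with it alone gives 8×41 = 328.
Optimal mix: 1×item 3 + 8×item 5 → length 26, value 340.

340 score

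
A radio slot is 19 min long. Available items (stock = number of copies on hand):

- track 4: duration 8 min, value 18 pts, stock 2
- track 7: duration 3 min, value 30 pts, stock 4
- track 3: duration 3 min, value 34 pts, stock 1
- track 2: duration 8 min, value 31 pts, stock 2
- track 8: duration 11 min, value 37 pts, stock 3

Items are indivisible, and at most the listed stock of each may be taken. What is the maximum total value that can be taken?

154 pts

Best selections within duration 19 and stock limits:
- 4×track 7 + 1×track 3: duration 15, value 154
- 2×track 7 + 1×track 3 + 1×track 2: duration 17, value 125
Best: 154 pts.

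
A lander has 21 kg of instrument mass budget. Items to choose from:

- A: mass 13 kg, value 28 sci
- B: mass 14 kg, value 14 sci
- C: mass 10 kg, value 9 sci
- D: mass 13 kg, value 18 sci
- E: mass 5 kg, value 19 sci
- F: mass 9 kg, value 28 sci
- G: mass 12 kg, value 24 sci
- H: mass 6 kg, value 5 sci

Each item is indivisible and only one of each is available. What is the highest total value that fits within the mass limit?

Check high-value combinations within 21 kg:
- E+F+H: mass 5+9+6=20, value 19+28+5=52
- F+G: mass 9+12=21, value 28+24=52
- E+F: mass 5+9=14, value 19+28=47
- A+E: mass 13+5=18, value 28+19=47
- E+G: mass 5+12=17, value 19+24=43
Best: 52 sci.

52 sci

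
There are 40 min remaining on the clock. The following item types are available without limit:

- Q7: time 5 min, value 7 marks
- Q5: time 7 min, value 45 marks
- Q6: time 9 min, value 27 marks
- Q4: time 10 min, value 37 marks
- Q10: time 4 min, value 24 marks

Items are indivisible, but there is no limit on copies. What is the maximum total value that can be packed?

252 marks

Best value-per-unit is Q5 at 45/7; filling with it alone gives 5×45 = 225.
Optimal mix: 4×Q5 + 3×Q10 → time 40, value 252.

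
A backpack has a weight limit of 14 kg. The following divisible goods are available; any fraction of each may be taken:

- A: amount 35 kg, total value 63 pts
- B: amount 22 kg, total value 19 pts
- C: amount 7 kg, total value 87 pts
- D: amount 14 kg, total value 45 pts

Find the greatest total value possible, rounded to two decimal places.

Take in order of value per unit:
- C (87/7 per unit): all 7 → value 87, running total 87.00
- D (45/14 per unit): 7 of 14 → value 7×45/14 = 22.5000, running total 109.50
Total 109.50.

109.50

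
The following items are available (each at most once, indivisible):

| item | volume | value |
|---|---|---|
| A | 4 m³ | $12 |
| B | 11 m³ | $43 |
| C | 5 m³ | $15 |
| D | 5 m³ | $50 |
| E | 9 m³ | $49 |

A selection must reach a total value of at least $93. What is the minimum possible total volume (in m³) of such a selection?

Subsets with value ≥ 93, sorted by total volume:
- D+E: volume 14, value 99
- B+D: volume 16, value 93
- A+D+E: volume 18, value 111
Minimum volume: 14 m³.

14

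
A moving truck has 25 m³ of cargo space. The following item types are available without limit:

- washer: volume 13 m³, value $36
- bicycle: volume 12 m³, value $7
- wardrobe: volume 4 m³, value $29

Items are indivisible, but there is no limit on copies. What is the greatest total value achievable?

$174

Best value-per-unit is wardrobe at 29/4, and filling with it alone uses volume 6×4=24. No mix of the others beats 6×29 = 174.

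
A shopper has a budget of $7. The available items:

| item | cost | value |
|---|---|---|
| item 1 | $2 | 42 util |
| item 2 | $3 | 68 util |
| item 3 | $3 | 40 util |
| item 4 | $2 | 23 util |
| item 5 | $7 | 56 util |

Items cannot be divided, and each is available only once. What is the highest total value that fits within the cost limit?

Check high-value combinations within $7:
- item 1+item 2+item 4: cost 2+3+2=7, value 42+68+23=133
- item 1+item 2: cost 2+3=5, value 42+68=110
- item 2+item 3: cost 3+3=6, value 68+40=108
- item 1+item 3+item 4: cost 2+3+2=7, value 42+40+23=105
- item 2+item 4: cost 3+2=5, value 68+23=91
Best: 133 util.

133 util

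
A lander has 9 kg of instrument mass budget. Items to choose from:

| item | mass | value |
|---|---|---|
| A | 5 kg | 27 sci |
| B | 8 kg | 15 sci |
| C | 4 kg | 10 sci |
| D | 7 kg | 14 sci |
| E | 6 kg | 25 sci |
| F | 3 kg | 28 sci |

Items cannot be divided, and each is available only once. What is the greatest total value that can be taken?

Check high-value combinations within 9 kg:
- A+F: mass 5+3=8, value 27+28=55
- E+F: mass 6+3=9, value 25+28=53
- C+F: mass 4+3=7, value 10+28=38
- A+C: mass 5+4=9, value 27+10=37
- F: mass 3, value 28
Best: 55 sci.

55 sci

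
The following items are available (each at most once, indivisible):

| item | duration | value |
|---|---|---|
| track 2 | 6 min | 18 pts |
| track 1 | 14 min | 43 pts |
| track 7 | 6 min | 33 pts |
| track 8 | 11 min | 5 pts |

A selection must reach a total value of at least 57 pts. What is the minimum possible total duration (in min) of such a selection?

Subsets with value ≥ 57, sorted by total duration:
- track 1+track 7: duration 20, value 76
- track 2+track 1: duration 20, value 61
- track 2+track 1+track 7: duration 26, value 94
Minimum duration: 20 min.

20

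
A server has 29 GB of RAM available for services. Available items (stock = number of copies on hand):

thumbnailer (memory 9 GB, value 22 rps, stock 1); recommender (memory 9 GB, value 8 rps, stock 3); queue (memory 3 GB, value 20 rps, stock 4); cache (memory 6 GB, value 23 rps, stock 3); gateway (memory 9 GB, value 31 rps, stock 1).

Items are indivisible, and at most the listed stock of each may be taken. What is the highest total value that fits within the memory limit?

Best selections within memory 29 and stock limits:
- 4×queue + 1×cache + 1×gateway: memory 27, value 134
- 3×queue + 3×cache: memory 27, value 129
- 4×queue + 2×cache: memory 24, value 126
Best: 134 rps.

134 rps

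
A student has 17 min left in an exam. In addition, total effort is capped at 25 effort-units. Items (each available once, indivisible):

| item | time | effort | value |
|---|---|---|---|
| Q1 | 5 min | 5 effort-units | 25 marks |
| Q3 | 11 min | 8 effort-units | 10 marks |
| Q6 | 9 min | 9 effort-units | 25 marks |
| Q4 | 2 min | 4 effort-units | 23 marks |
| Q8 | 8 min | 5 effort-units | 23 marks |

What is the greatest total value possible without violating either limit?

Feasible sets respecting both limits:
- Q1+Q6+Q4: time 16, effort 18, value 73
- Q1+Q4+Q8: time 15, effort 14, value 71
- Q1+Q6: time 14, effort 14, value 50
Best: 73 marks.

73 marks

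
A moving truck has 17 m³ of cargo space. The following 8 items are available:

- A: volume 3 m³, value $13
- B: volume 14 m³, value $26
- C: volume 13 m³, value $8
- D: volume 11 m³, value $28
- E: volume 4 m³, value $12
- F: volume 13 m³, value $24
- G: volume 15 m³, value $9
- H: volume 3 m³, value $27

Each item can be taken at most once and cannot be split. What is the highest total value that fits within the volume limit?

This is a 0/1 knapsack; check combinations near the capacity.
- A+D+H: volume 3+11+3=17, value 13+28+27=68
- D+H: volume 11+3=14, value 28+27=55
- B+H: volume 14+3=17, value 26+27=53
Best: $68.

$68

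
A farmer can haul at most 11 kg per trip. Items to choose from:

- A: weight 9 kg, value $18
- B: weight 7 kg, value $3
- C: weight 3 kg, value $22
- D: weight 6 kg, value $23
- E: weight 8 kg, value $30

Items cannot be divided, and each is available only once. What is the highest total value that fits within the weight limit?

$52

This is a 0/1 knapsack; check combinations near the capacity.
- C+E: weight 3+8=11, value 22+30=52
- C+D: weight 3+6=9, value 22+23=45
- E: weight 8, value 30
Best: $52.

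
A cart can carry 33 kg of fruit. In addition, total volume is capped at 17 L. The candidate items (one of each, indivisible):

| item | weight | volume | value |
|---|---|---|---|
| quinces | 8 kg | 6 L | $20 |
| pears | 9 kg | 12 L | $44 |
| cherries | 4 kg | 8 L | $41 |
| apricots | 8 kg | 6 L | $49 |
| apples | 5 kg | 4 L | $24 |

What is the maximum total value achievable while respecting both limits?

$93

Feasible sets respecting both limits:
- quinces+apricots+apples: weight 21, volume 16, value 93
- cherries+apricots: weight 12, volume 14, value 90
- apricots+apples: weight 13, volume 10, value 73
- quinces+apricots: weight 16, volume 12, value 69
Best: $93.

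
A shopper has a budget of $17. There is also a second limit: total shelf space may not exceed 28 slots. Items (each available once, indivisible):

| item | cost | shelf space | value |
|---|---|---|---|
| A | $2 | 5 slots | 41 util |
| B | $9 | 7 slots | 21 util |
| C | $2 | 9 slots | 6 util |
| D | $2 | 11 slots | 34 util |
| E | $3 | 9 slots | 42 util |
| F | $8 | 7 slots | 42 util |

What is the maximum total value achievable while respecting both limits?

Feasible sets respecting both limits:
- A+E+F: cost 13, shelf space 21, value 125
- D+E+F: cost 13, shelf space 27, value 118
- A+D+E: cost 7, shelf space 25, value 117
Best: 125 util.

125 util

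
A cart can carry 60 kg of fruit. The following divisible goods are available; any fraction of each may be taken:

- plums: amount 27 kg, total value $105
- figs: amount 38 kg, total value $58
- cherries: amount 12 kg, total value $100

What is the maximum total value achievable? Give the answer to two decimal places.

Take in order of value per unit:
- cherries (100/12 per unit): all 12 → value 100, running total 100.00
- plums (105/27 per unit): all 27 → value 105, running total 205.00
- figs (58/38 per unit): 21 of 38 → value 21×58/38 = 32.0526, running total 237.05
Total 237.05.

237.05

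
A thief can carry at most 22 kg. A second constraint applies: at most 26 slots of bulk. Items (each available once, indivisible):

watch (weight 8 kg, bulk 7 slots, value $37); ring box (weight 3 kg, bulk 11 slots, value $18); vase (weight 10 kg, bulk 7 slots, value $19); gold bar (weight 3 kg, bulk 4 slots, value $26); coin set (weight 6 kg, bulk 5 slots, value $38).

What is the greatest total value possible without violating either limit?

Feasible sets respecting both limits:
- watch+gold bar+coin set: weight 17, bulk 16, value 101
- watch+ring box+coin set: weight 17, bulk 23, value 93
- vase+gold bar+coin set: weight 19, bulk 16, value 83
- watch+vase+gold bar: weight 21, bulk 18, value 82
Best: $101.

$101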